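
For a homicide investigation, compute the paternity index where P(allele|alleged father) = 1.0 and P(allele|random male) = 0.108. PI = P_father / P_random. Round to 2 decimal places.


Paternity Index calculation:
PI = P(allele|father) / P(allele|random)
PI = 1.0 / 0.108
PI = 9.26

9.26


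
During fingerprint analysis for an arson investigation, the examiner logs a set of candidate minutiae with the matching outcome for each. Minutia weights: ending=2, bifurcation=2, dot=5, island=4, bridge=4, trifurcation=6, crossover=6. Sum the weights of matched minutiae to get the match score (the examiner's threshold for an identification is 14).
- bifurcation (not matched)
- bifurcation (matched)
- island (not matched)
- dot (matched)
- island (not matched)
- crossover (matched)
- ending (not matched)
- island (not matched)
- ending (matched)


Weighted minutiae match score:
  bifurcation: not matched, +0
  bifurcation: matched, +2 (running total 2)
  island: not matched, +0
  dot: matched, +5 (running total 7)
  island: not matched, +0
  crossover: matched, +6 (running total 13)
  ending: not matched, +0
  island: not matched, +0
  ending: matched, +2 (running total 15)
Total score = 15
Threshold = 14; verdict = identification

15


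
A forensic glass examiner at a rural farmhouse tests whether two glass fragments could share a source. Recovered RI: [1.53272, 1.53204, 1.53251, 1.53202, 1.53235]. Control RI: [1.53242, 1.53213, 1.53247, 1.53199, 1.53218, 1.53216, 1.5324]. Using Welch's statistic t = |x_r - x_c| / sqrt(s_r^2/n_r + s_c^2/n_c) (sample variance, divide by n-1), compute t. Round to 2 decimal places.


Welch's t-criterion for glass RI comparison:
Recovered mean = sum / n_r = 7.66164 / 5 = 1.532328
Control mean = sum / n_c = 10.72575 / 7 = 1.53225
Recovered sample variance s_r^2 = 9.127e-08
Control sample variance s_c^2 = 3.24667e-08
Welch SE (unpooled) = sqrt(s_r^2/n_r + s_c^2/n_c) = sqrt(1.8254e-08 + 4.6381e-09) = sqrt(2.28921e-08) = 0.000151301
|mean_r - mean_c| = 7.8e-05
t = 7.8e-05 / 0.000151301 = 0.52

0.52


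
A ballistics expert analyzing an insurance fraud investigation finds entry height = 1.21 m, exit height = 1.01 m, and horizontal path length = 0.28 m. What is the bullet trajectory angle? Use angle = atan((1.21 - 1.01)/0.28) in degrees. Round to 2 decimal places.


Bullet trajectory angle:
Height difference = 1.21 - 1.01 = 0.2 m
angle = atan(0.2 / 0.28)
angle = atan(0.714286)
angle = 35.54 degrees

35.54


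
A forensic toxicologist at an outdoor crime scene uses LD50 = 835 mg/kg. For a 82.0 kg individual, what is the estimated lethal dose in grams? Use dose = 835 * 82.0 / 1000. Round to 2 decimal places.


Lethal dose calculation:
Lethal dose = LD50 * body_weight / 1000
= 835 * 82.0 / 1000
= 68470 / 1000
= 68.47 g

68.47


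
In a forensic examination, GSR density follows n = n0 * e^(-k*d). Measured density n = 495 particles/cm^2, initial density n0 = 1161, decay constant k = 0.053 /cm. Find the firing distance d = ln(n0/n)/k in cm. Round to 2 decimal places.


GSR distance calculation:
n0/n = 1161 / 495 = 2.345455
ln(n0/n) = 0.852479
d = 0.852479 / 0.053 = 16.08 cm

16.08


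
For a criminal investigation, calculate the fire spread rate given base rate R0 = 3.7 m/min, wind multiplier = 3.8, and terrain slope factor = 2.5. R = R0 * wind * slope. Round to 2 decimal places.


Fire spread rate calculation:
R = R0 * wind_factor * slope_factor
= 3.7 * 3.8 * 2.5
= 14.06 * 2.5
= 35.15 m/min

35.15


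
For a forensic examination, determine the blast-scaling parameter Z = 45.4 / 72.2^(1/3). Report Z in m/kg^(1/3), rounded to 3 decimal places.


Scaled distance calculation:
W^(1/3) = 72.2^(1/3) = 4.164016
Z = R / W^(1/3) = 45.4 / 4.164016
Z = 10.903 m/kg^(1/3)

10.903


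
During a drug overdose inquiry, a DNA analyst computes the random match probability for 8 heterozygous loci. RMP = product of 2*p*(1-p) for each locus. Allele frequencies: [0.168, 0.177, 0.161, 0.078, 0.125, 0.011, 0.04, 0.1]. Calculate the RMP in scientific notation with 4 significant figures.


Computing RMP for 8 loci:
Locus 1: 2 * 0.168 * 0.832 = 0.279552
Locus 2: 2 * 0.177 * 0.823 = 0.291342
Locus 3: 2 * 0.161 * 0.839 = 0.270158
Locus 4: 2 * 0.078 * 0.922 = 0.143832
Locus 5: 2 * 0.125 * 0.875 = 0.21875
Locus 6: 2 * 0.011 * 0.989 = 0.021758
Locus 7: 2 * 0.04 * 0.96 = 0.0768
Locus 8: 2 * 0.1 * 0.9 = 0.18
RMP = 2.082e-07

2.082e-07


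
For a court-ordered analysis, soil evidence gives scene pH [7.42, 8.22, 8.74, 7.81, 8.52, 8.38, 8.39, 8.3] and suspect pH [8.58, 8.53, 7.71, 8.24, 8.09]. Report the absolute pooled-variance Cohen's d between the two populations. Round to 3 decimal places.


Pooled-variance Cohen's d for soil pH comparison:
Scene mean = 65.78 / 8 = 8.2225
Suspect mean = 41.15 / 5 = 8.23
Scene sample variance s_s^2 = 0.175621
Suspect sample variance s_c^2 = 0.12565
Pooled variance = ((n_s-1)*s_s^2 + (n_c-1)*s_c^2) / (n_s + n_c - 2) = 0.15745
Pooled SD = sqrt(0.15745) = 0.3968
Mean difference = -0.0075
|d| = |-0.0075| / 0.3968 = 0.019

0.019


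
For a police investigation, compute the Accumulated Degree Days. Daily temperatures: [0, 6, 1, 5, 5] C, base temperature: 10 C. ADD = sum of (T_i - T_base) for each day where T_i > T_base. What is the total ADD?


Computing ADD day by day:
Day 1: max(0, 0 - 10) = 0
Day 2: max(0, 6 - 10) = 0
Day 3: max(0, 1 - 10) = 0
Day 4: max(0, 5 - 10) = 0
Day 5: max(0, 5 - 10) = 0
Total ADD = 0

0


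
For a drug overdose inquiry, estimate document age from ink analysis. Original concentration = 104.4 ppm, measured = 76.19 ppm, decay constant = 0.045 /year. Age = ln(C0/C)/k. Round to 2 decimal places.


Document age estimation:
C0/C = 104.4 / 76.19 = 1.370259
ln(C0/C) = 0.315
t = 0.315 / 0.045 = 7.00 years

7.00


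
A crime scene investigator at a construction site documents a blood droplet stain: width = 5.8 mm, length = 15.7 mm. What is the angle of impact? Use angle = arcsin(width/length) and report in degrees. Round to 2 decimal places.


Blood spatter impact angle calculation:
width / length = 5.8 / 15.7 = 0.369427
angle = arcsin(0.369427)
angle = 21.68 degrees

21.68


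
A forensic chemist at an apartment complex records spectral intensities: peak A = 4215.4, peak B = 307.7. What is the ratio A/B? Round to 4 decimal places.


Spectral peak ratio:
Peak A = 4215.4 counts
Peak B = 307.7 counts
Ratio = 4215.4 / 307.7 = 13.6997

13.6997


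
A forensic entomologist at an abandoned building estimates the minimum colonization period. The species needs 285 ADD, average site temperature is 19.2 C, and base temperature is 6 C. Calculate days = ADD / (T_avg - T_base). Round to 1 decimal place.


Insect development time:
Effective temperature = avg_temp - T_base = 19.2 - 6 = 13.2 C
Days = ADD / effective_temp = 285 / 13.2 = 21.6 days

21.6


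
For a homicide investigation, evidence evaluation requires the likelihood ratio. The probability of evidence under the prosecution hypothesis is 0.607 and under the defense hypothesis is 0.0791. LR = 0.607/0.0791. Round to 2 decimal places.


Likelihood ratio calculation:
LR = P(E|Hp) / P(E|Hd)
LR = 0.607 / 0.0791
LR = 7.67

7.67


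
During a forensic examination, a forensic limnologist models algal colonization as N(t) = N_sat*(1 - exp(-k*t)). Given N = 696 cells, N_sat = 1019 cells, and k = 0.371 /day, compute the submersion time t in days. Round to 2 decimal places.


PMSI from diatom colonization curve:
N / N_sat = 696 / 1019 = 0.683023
1 - N/N_sat = 0.316977
ln(1 - N/N_sat) = -1.148926
t = -ln(1 - N/N_sat) / k = -(-1.148926) / 0.371 = 3.10 days

3.10


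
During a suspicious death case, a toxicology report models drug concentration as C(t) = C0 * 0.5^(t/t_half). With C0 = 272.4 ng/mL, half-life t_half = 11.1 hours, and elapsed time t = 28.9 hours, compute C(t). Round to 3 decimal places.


Drug concentration decay:
Number of half-lives = t / t_half = 28.9 / 11.1 = 2.603604
Decay factor = 0.5^2.603604 = 0.16452697
C(t) = 272.4 * 0.16452697 = 44.817 ng/mL

44.817


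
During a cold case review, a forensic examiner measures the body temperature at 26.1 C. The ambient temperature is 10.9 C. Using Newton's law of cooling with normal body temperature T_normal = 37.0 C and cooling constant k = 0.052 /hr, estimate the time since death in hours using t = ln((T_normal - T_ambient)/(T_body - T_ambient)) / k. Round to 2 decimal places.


Using Newton's law of cooling:
t = ln((T_normal - T_ambient) / (T_body - T_ambient)) / k
T_normal - T_ambient = 26.1
T_body - T_ambient = 15.2
Ratio = 1.717105
ln(ratio) = 0.54064
t = 0.54064 / 0.052 = 10.40 hours

10.40


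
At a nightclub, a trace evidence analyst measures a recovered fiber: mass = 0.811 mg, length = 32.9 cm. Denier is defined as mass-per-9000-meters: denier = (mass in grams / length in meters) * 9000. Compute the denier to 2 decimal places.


Denier calculation:
Mass in grams = 0.811 mg / 1000 = 0.000811 g
Length in meters = 32.9 cm / 100 = 0.329 m
Linear density = mass / length = 0.000811 / 0.329 = 0.00246505 g/m
Denier = (g/m) * 9000 = 0.00246505 * 9000 = 22.19

22.19


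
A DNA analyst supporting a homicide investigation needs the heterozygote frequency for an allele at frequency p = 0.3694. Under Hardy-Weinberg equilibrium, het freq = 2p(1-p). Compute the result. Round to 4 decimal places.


Hardy-Weinberg heterozygote frequency:
q = 1 - p = 1 - 0.3694 = 0.6306
2pq = 2 * 0.3694 * 0.6306 = 0.4659

0.4659


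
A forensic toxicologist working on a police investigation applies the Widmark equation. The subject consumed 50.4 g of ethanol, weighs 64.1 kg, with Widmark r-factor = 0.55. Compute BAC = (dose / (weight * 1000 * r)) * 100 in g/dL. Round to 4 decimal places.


Applying the Widmark formula:
BAC = (dose_g / (body_wt * 1000 * r)) * 100
Denominator = 64.1 * 1000 * 0.55 = 35255
BAC = (50.4 / 35255) * 100
BAC = 0.1430 g/dL

0.1430


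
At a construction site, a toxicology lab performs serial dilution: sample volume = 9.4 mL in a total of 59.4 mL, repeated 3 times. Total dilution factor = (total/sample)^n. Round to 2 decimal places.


Dilution factor calculation:
Single dilution = V_total / V_sample = 59.4 / 9.4 ≈ 6.319149
Number of dilutions = 3
Total DF = (59.4 / 9.4)^3 (full precision, rounded at the end) = 252.33

252.33


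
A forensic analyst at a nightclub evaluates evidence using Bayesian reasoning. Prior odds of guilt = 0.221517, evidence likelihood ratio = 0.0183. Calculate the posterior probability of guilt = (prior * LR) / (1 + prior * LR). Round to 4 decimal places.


Bayesian evidence evaluation:
Posterior odds = prior_odds * LR = 0.221517 * 0.0183 = 0.004053761
Posterior probability = posterior_odds / (1 + posterior_odds)
= 0.004053761 / (1 + 0.004053761)
= 0.004053761 / 1.004053761
= 0.0040

0.0040


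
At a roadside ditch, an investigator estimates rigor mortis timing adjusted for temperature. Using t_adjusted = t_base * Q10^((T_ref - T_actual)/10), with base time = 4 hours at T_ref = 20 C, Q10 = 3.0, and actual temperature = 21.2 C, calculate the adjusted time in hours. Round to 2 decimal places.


Rigor mortis time adjustment:
Exponent = (T_ref - T_actual) / 10 = (20 - 21.2) / 10 = -0.12
Q10 factor = 3.0^-0.12 = 0.87649
t_adjusted = 4 * 0.87649 = 3.51 hours

3.51


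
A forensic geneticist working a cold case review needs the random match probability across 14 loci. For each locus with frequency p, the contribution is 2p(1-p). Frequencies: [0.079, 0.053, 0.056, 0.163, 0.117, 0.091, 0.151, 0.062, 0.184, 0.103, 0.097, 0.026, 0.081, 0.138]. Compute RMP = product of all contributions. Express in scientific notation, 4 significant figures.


Computing RMP for 14 loci:
Locus 1: 2 * 0.079 * 0.921 = 0.145518
Locus 2: 2 * 0.053 * 0.947 = 0.100382
Locus 3: 2 * 0.056 * 0.944 = 0.105728
Locus 4: 2 * 0.163 * 0.837 = 0.272862
Locus 5: 2 * 0.117 * 0.883 = 0.206622
Locus 6: 2 * 0.091 * 0.909 = 0.165438
Locus 7: 2 * 0.151 * 0.849 = 0.256398
Locus 8: 2 * 0.062 * 0.938 = 0.116312
Locus 9: 2 * 0.184 * 0.816 = 0.300288
Locus 10: 2 * 0.103 * 0.897 = 0.184782
Locus 11: 2 * 0.097 * 0.903 = 0.175182
Locus 12: 2 * 0.026 * 0.974 = 0.050648
Locus 13: 2 * 0.081 * 0.919 = 0.148878
Locus 14: 2 * 0.138 * 0.862 = 0.237912
RMP = 7.491e-12

7.491e-12


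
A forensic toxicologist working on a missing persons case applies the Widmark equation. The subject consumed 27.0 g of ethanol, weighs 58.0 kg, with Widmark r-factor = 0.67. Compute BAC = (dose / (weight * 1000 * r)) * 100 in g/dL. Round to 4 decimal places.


Applying the Widmark formula:
BAC = (dose_g / (body_wt * 1000 * r)) * 100
Denominator = 58.0 * 1000 * 0.67 = 38860
BAC = (27.0 / 38860) * 100
BAC = 0.0695 g/dL

0.0695


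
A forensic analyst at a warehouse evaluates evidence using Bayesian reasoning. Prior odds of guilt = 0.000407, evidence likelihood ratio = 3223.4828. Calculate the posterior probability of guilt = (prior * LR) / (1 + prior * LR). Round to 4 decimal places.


Bayesian evidence evaluation:
Posterior odds = prior_odds * LR = 0.000407 * 3223.4828 = 1.311957
Posterior probability = posterior_odds / (1 + posterior_odds)
= 1.311957 / (1 + 1.311957)
= 1.311957 / 2.311957
= 0.5675

0.5675


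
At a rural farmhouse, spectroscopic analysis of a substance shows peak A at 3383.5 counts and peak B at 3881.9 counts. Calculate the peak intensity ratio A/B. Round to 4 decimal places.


Spectral peak ratio:
Peak A = 3383.5 counts
Peak B = 3881.9 counts
Ratio = 3383.5 / 3881.9 = 0.8716

0.8716


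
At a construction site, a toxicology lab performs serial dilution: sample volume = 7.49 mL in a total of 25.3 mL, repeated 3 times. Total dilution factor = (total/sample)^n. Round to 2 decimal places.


Dilution factor calculation:
Single dilution = V_total / V_sample = 25.3 / 7.49 ≈ 3.377837
Number of dilutions = 3
Total DF = (25.3 / 7.49)^3 (full precision, rounded at the end) = 38.54

38.54


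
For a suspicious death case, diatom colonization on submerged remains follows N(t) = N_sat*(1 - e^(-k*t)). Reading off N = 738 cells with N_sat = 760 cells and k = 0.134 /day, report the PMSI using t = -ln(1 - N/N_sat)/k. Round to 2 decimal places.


PMSI from diatom colonization curve:
N / N_sat = 738 / 760 = 0.971053
1 - N/N_sat = 0.028947
ln(1 - N/N_sat) = -3.542289
t = -ln(1 - N/N_sat) / k = -(-3.542289) / 0.134 = 26.43 days

26.43


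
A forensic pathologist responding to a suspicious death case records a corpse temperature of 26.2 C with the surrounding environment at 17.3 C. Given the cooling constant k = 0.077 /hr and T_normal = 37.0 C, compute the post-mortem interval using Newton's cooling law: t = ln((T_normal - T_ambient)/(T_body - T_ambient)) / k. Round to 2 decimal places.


Using Newton's law of cooling:
t = ln((T_normal - T_ambient) / (T_body - T_ambient)) / k
T_normal - T_ambient = 19.7
T_body - T_ambient = 8.9
Ratio = 2.213483
ln(ratio) = 0.794567
t = 0.794567 / 0.077 = 10.32 hours

10.32


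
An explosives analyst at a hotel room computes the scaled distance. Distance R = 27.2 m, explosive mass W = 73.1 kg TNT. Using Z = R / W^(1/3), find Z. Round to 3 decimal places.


Scaled distance calculation:
W^(1/3) = 73.1^(1/3) = 4.181247
Z = R / W^(1/3) = 27.2 / 4.181247
Z = 6.505 m/kg^(1/3)

6.505


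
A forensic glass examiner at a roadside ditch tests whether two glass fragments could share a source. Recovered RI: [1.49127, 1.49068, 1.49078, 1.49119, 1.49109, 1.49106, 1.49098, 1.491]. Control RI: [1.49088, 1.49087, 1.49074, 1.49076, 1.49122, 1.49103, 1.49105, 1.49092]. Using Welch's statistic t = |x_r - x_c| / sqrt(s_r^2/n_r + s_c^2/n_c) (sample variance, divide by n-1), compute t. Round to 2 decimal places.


Welch's t-criterion for glass RI comparison:
Recovered mean = sum / n_r = 11.92805 / 8 = 1.4910063
Control mean = sum / n_c = 11.92747 / 8 = 1.4909337
Recovered sample variance s_r^2 = 3.87982e-08
Control sample variance s_c^2 = 2.56554e-08
Welch SE (unpooled) = sqrt(s_r^2/n_r + s_c^2/n_c) = sqrt(4.84978e-09 + 3.20692e-09) = sqrt(8.0567e-09) = 8.97591e-05
|mean_r - mean_c| = 7.25e-05
t = 7.25e-05 / 8.97591e-05 = 0.81

0.81


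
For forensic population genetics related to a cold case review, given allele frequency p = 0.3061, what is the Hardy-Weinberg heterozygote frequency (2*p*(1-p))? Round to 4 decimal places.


Hardy-Weinberg heterozygote frequency:
q = 1 - p = 1 - 0.3061 = 0.6939
2pq = 2 * 0.3061 * 0.6939 = 0.4248

0.4248


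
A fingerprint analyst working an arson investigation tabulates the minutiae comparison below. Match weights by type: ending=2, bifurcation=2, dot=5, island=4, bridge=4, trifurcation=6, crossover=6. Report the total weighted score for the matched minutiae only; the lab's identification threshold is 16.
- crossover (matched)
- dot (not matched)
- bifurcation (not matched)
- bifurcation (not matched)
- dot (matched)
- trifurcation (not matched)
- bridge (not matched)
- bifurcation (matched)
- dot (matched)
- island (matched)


Weighted minutiae match score:
  crossover: matched, +6 (running total 6)
  dot: not matched, +0
  bifurcation: not matched, +0
  bifurcation: not matched, +0
  dot: matched, +5 (running total 11)
  trifurcation: not matched, +0
  bridge: not matched, +0
  bifurcation: matched, +2 (running total 13)
  dot: matched, +5 (running total 18)
  island: matched, +4 (running total 22)
Total score = 22
Threshold = 16; verdict = identification

22


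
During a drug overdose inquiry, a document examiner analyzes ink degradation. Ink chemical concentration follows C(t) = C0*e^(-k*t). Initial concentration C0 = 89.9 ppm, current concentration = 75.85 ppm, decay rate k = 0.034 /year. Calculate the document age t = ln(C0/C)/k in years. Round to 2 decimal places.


Document age estimation:
C0/C = 89.9 / 75.85 = 1.185234
ln(C0/C) = 0.16994
t = 0.16994 / 0.034 = 5.00 years

5.00


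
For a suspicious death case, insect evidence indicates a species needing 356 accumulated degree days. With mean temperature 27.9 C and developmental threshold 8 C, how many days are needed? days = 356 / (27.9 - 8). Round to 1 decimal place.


Insect development time:
Effective temperature = avg_temp - T_base = 27.9 - 8 = 19.9 C
Days = ADD / effective_temp = 356 / 19.9 = 17.9 days

17.9


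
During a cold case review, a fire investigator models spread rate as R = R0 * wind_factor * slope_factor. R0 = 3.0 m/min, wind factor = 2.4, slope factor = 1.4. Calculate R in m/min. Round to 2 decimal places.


Fire spread rate calculation:
R = R0 * wind_factor * slope_factor
= 3.0 * 2.4 * 1.4
= 7.2 * 1.4
= 10.08 m/min

10.08


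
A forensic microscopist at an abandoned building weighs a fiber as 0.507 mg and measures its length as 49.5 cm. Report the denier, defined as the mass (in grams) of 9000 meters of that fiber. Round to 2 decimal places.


Denier calculation:
Mass in grams = 0.507 mg / 1000 = 0.000507 g
Length in meters = 49.5 cm / 100 = 0.495 m
Linear density = mass / length = 0.000507 / 0.495 = 0.00102424 g/m
Denier = (g/m) * 9000 = 0.00102424 * 9000 = 9.22

9.22


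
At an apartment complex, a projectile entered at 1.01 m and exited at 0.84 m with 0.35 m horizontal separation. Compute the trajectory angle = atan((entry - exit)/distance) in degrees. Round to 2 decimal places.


Bullet trajectory angle:
Height difference = 1.01 - 0.84 = 0.17 m
angle = atan(0.17 / 0.35)
angle = atan(0.485714)
angle = 25.91 degrees

25.91


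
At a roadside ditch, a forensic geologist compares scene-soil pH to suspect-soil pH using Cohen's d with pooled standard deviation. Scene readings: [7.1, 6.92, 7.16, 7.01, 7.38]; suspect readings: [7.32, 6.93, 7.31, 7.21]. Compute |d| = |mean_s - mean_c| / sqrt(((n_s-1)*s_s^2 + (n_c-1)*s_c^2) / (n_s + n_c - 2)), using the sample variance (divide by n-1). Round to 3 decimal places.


Pooled-variance Cohen's d for soil pH comparison:
Scene mean = 35.57 / 5 = 7.114
Suspect mean = 28.77 / 4 = 7.1925
Scene sample variance s_s^2 = 0.03038
Suspect sample variance s_c^2 = 0.033092
Pooled variance = ((n_s-1)*s_s^2 + (n_c-1)*s_c^2) / (n_s + n_c - 2) = 0.031542
Pooled SD = sqrt(0.031542) = 0.177601
Mean difference = -0.0785
|d| = |-0.0785| / 0.177601 = 0.442

0.442


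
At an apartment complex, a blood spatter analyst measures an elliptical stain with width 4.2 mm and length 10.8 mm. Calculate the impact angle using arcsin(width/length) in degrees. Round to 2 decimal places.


Blood spatter impact angle calculation:
width / length = 4.2 / 10.8 = 0.388889
angle = arcsin(0.388889)
angle = 22.89 degrees

22.89


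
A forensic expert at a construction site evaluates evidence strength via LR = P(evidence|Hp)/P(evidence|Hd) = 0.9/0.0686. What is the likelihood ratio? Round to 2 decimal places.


Likelihood ratio calculation:
LR = P(E|Hp) / P(E|Hd)
LR = 0.9 / 0.0686
LR = 13.12

13.12


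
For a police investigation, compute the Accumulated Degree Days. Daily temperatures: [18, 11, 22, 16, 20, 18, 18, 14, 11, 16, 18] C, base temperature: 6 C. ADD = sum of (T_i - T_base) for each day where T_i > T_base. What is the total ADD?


Computing ADD day by day:
Day 1: max(0, 18 - 6) = 12
Day 2: max(0, 11 - 6) = 5
Day 3: max(0, 22 - 6) = 16
Day 4: max(0, 16 - 6) = 10
Day 5: max(0, 20 - 6) = 14
Day 6: max(0, 18 - 6) = 12
Day 7: max(0, 18 - 6) = 12
Day 8: max(0, 14 - 6) = 8
Day 9: max(0, 11 - 6) = 5
Day 10: max(0, 16 - 6) = 10
Day 11: max(0, 18 - 6) = 12
Total ADD = 116

116


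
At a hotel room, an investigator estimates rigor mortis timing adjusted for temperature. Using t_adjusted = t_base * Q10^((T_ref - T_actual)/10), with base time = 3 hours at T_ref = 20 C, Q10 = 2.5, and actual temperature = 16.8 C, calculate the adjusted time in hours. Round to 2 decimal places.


Rigor mortis time adjustment:
Exponent = (T_ref - T_actual) / 10 = (20 - 16.8) / 10 = 0.32
Q10 factor = 2.5^0.32 = 1.34073
t_adjusted = 3 * 1.34073 = 4.02 hours

4.02


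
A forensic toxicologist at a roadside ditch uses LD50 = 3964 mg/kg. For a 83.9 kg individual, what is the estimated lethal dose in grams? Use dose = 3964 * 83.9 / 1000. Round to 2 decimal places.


Lethal dose calculation:
Lethal dose = LD50 * body_weight / 1000
= 3964 * 83.9 / 1000
= 332579.6 / 1000
= 332.58 g

332.58


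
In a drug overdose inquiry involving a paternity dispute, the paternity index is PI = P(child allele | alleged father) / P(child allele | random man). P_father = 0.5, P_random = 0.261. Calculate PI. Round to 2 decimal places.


Paternity Index calculation:
PI = P(allele|father) / P(allele|random)
PI = 0.5 / 0.261
PI = 1.92

1.92


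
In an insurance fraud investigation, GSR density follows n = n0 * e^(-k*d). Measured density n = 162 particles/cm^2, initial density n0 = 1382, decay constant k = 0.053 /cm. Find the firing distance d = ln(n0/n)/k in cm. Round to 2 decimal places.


GSR distance calculation:
n0/n = 1382 / 162 = 8.530864
ln(n0/n) = 2.143691
d = 2.143691 / 0.053 = 40.45 cm

40.45


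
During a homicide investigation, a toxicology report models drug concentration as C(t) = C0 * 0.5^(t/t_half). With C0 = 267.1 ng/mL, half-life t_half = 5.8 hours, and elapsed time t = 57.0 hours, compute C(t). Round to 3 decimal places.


Drug concentration decay:
Number of half-lives = t / t_half = 57.0 / 5.8 = 9.827586
Decay factor = 0.5^9.827586 = 0.00110053
C(t) = 267.1 * 0.00110053 = 0.294 ng/mL

0.294


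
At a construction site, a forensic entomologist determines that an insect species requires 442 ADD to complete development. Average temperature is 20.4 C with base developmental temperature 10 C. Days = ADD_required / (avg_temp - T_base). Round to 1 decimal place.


Insect development time:
Effective temperature = avg_temp - T_base = 20.4 - 10 = 10.4 C
Days = ADD / effective_temp = 442 / 10.4 = 42.5 days

42.5


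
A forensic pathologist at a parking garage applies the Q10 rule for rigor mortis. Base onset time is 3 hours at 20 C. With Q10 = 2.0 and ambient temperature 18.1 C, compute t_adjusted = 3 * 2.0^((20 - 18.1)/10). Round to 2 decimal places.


Rigor mortis time adjustment:
Exponent = (T_ref - T_actual) / 10 = (20 - 18.1) / 10 = 0.19
Q10 factor = 2.0^0.19 = 1.14076
t_adjusted = 3 * 1.14076 = 3.42 hours

3.42


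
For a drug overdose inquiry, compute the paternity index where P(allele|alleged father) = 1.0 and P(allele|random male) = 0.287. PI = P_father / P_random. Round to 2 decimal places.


Paternity Index calculation:
PI = P(allele|father) / P(allele|random)
PI = 1.0 / 0.287
PI = 3.48

3.48


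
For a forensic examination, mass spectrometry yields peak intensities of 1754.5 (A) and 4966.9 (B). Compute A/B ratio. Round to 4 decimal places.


Spectral peak ratio:
Peak A = 1754.5 counts
Peak B = 4966.9 counts
Ratio = 1754.5 / 4966.9 = 0.3532

0.3532


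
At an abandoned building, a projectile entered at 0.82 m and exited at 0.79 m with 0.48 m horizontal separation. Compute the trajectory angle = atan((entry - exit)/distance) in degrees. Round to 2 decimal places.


Bullet trajectory angle:
Height difference = 0.82 - 0.79 = 0.03 m
angle = atan(0.03 / 0.48)
angle = atan(0.0625)
angle = 3.58 degrees

3.58


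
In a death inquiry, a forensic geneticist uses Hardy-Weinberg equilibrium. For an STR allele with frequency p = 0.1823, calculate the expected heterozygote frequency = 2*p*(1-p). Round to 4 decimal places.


Hardy-Weinberg heterozygote frequency:
q = 1 - p = 1 - 0.1823 = 0.8177
2pq = 2 * 0.1823 * 0.8177 = 0.2981

0.2981


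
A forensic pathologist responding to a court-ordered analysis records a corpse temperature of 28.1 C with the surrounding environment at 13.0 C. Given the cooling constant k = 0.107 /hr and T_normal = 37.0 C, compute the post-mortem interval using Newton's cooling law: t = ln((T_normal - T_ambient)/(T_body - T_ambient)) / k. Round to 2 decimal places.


Using Newton's law of cooling:
t = ln((T_normal - T_ambient) / (T_body - T_ambient)) / k
T_normal - T_ambient = 24.0
T_body - T_ambient = 15.1
Ratio = 1.589404
ln(ratio) = 0.463359
t = 0.463359 / 0.107 = 4.33 hours

4.33


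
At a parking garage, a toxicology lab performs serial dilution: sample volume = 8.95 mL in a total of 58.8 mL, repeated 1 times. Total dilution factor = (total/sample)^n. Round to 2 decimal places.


Dilution factor calculation:
Single dilution = V_total / V_sample = 58.8 / 8.95 ≈ 6.569832
Number of dilutions = 1
Total DF = (58.8 / 8.95)^1 (full precision, rounded at the end) = 6.57

6.57


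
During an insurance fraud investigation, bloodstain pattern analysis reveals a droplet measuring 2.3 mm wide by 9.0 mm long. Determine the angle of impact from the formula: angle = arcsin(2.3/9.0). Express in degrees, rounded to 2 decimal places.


Blood spatter impact angle calculation:
width / length = 2.3 / 9.0 = 0.255556
angle = arcsin(0.255556)
angle = 14.81 degrees

14.81


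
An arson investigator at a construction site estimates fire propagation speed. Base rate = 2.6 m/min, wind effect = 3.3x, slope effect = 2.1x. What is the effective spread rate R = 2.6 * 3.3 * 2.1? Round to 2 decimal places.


Fire spread rate calculation:
R = R0 * wind_factor * slope_factor
= 2.6 * 3.3 * 2.1
= 8.58 * 2.1
= 18.02 m/min

18.02


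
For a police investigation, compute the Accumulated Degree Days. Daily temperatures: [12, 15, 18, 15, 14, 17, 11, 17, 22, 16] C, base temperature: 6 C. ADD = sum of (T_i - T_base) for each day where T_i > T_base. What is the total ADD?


Computing ADD day by day:
Day 1: max(0, 12 - 6) = 6
Day 2: max(0, 15 - 6) = 9
Day 3: max(0, 18 - 6) = 12
Day 4: max(0, 15 - 6) = 9
Day 5: max(0, 14 - 6) = 8
Day 6: max(0, 17 - 6) = 11
Day 7: max(0, 11 - 6) = 5
Day 8: max(0, 17 - 6) = 11
Day 9: max(0, 22 - 6) = 16
Day 10: max(0, 16 - 6) = 10
Total ADD = 97

97


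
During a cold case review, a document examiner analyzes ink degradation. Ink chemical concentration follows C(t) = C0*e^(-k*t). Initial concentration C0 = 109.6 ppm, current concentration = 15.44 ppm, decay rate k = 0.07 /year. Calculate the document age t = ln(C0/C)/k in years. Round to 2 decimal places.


Document age estimation:
C0/C = 109.6 / 15.44 = 7.098446
ln(C0/C) = 1.959876
t = 1.959876 / 0.07 = 28.00 years

28.00


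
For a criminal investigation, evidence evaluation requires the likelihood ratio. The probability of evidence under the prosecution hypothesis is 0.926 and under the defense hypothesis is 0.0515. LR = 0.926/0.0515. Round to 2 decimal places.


Likelihood ratio calculation:
LR = P(E|Hp) / P(E|Hd)
LR = 0.926 / 0.0515
LR = 17.98

17.98


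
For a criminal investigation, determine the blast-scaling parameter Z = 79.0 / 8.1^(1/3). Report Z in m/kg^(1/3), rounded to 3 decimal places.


Scaled distance calculation:
W^(1/3) = 8.1^(1/3) = 2.008299
Z = R / W^(1/3) = 79.0 / 2.008299
Z = 39.337 m/kg^(1/3)

39.337


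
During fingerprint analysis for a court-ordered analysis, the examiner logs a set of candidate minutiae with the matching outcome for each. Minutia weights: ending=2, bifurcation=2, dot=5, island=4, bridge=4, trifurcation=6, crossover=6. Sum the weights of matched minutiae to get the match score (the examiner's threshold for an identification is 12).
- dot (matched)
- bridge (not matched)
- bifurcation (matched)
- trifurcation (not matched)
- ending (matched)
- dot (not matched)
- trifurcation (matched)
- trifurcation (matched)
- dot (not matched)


Weighted minutiae match score:
  dot: matched, +5 (running total 5)
  bridge: not matched, +0
  bifurcation: matched, +2 (running total 7)
  trifurcation: not matched, +0
  ending: matched, +2 (running total 9)
  dot: not matched, +0
  trifurcation: matched, +6 (running total 15)
  trifurcation: matched, +6 (running total 21)
  dot: not matched, +0
Total score = 21
Threshold = 12; verdict = identification

21


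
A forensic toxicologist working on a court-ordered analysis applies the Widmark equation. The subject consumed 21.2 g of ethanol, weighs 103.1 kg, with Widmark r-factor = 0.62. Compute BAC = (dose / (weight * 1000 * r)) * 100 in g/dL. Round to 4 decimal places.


Applying the Widmark formula:
BAC = (dose_g / (body_wt * 1000 * r)) * 100
Denominator = 103.1 * 1000 * 0.62 = 63922
BAC = (21.2 / 63922) * 100
BAC = 0.0332 g/dL

0.0332


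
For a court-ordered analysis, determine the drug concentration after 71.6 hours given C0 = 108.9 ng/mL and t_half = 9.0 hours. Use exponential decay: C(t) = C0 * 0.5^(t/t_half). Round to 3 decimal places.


Drug concentration decay:
Number of half-lives = t / t_half = 71.6 / 9.0 = 7.955556
Decay factor = 0.5^7.955556 = 0.00402846
C(t) = 108.9 * 0.00402846 = 0.439 ng/mL

0.439


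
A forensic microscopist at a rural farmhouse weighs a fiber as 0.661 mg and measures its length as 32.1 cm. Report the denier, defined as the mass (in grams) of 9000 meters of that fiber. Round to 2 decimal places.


Denier calculation:
Mass in grams = 0.661 mg / 1000 = 0.000661 g
Length in meters = 32.1 cm / 100 = 0.321 m
Linear density = mass / length = 0.000661 / 0.321 = 0.00205919 g/m
Denier = (g/m) * 9000 = 0.00205919 * 9000 = 18.53

18.53


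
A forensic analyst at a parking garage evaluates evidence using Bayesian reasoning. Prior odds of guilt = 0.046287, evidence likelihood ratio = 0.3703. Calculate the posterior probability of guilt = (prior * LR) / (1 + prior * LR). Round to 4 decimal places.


Bayesian evidence evaluation:
Posterior odds = prior_odds * LR = 0.046287 * 0.3703 = 0.01714008
Posterior probability = posterior_odds / (1 + posterior_odds)
= 0.01714008 / (1 + 0.01714008)
= 0.01714008 / 1.01714008
= 0.0169

0.0169


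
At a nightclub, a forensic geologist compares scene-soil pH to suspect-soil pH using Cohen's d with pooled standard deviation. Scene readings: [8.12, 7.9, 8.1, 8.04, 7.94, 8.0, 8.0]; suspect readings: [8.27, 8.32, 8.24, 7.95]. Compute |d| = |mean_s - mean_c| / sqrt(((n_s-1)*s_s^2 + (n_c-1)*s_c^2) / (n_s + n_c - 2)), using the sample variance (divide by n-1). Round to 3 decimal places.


Pooled-variance Cohen's d for soil pH comparison:
Scene mean = 56.1 / 7 = 8.014286
Suspect mean = 32.78 / 4 = 8.195
Scene sample variance s_s^2 = 0.006362
Suspect sample variance s_c^2 = 0.027767
Pooled variance = ((n_s-1)*s_s^2 + (n_c-1)*s_c^2) / (n_s + n_c - 2) = 0.013497
Pooled SD = sqrt(0.013497) = 0.116177
Mean difference = -0.180714
|d| = |-0.180714| / 0.116177 = 1.556

1.556


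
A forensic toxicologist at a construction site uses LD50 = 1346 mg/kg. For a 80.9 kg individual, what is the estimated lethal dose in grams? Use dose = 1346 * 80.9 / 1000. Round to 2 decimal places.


Lethal dose calculation:
Lethal dose = LD50 * body_weight / 1000
= 1346 * 80.9 / 1000
= 108891.4 / 1000
= 108.89 g

108.89


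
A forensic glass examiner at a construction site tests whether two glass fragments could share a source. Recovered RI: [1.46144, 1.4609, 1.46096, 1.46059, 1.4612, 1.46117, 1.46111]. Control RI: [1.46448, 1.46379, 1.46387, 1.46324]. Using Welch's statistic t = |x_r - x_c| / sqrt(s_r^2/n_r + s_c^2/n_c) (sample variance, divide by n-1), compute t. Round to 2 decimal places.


Welch's t-criterion for glass RI comparison:
Recovered mean = sum / n_r = 10.22737 / 7 = 1.4610529
Control mean = sum / n_c = 5.85538 / 4 = 1.463845
Recovered sample variance s_r^2 = 7.24571e-08
Control sample variance s_c^2 = 2.57633e-07
Welch SE (unpooled) = sqrt(s_r^2/n_r + s_c^2/n_c) = sqrt(1.0351e-08 + 6.44083e-08) = sqrt(7.47593e-08) = 0.000273421
|mean_r - mean_c| = 0.00279214
t = 0.00279214 / 0.000273421 = 10.21

10.21


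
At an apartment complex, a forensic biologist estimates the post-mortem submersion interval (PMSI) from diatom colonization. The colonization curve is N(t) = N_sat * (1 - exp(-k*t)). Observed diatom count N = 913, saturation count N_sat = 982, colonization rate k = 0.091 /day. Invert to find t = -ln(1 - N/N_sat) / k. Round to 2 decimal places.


PMSI from diatom colonization curve:
N / N_sat = 913 / 982 = 0.929735
1 - N/N_sat = 0.070265
ln(1 - N/N_sat) = -2.655481
t = -ln(1 - N/N_sat) / k = -(-2.655481) / 0.091 = 29.18 days

29.18


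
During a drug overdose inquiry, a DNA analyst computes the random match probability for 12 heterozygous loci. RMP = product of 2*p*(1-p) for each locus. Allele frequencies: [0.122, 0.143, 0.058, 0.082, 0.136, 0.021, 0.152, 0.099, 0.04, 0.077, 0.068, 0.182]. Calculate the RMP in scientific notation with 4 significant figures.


Computing RMP for 12 loci:
Locus 1: 2 * 0.122 * 0.878 = 0.214232
Locus 2: 2 * 0.143 * 0.857 = 0.245102
Locus 3: 2 * 0.058 * 0.942 = 0.109272
Locus 4: 2 * 0.082 * 0.918 = 0.150552
Locus 5: 2 * 0.136 * 0.864 = 0.235008
Locus 6: 2 * 0.021 * 0.979 = 0.041118
Locus 7: 2 * 0.152 * 0.848 = 0.257792
Locus 8: 2 * 0.099 * 0.901 = 0.178398
Locus 9: 2 * 0.04 * 0.96 = 0.0768
Locus 10: 2 * 0.077 * 0.923 = 0.142142
Locus 11: 2 * 0.068 * 0.932 = 0.126752
Locus 12: 2 * 0.182 * 0.818 = 0.297752
RMP = 1.582e-10

1.582e-10


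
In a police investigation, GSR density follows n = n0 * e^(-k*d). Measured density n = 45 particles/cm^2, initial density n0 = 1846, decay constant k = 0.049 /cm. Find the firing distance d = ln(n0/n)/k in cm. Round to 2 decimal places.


GSR distance calculation:
n0/n = 1846 / 45 = 41.022222
ln(n0/n) = 3.714114
d = 3.714114 / 0.049 = 75.80 cm

75.80


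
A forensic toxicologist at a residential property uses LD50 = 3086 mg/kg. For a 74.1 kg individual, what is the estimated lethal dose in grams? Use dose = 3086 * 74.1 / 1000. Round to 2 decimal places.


Lethal dose calculation:
Lethal dose = LD50 * body_weight / 1000
= 3086 * 74.1 / 1000
= 228672.6 / 1000
= 228.67 g

228.67


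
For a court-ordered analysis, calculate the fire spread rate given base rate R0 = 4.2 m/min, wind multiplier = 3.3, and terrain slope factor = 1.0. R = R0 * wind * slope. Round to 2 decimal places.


Fire spread rate calculation:
R = R0 * wind_factor * slope_factor
= 4.2 * 3.3 * 1.0
= 13.86 * 1.0
= 13.86 m/min

13.86


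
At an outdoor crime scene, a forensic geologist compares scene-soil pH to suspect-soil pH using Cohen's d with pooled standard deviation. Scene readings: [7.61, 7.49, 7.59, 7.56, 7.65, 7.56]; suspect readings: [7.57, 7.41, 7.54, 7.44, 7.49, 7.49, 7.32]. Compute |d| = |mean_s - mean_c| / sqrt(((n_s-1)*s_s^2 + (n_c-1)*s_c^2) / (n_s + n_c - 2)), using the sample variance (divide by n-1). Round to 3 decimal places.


Pooled-variance Cohen's d for soil pH comparison:
Scene mean = 45.46 / 6 = 7.576667
Suspect mean = 52.26 / 7 = 7.465714
Scene sample variance s_s^2 = 0.002947
Suspect sample variance s_c^2 = 0.007095
Pooled variance = ((n_s-1)*s_s^2 + (n_c-1)*s_c^2) / (n_s + n_c - 2) = 0.00521
Pooled SD = sqrt(0.00521) = 0.07218
Mean difference = 0.110952
|d| = |0.110952| / 0.07218 = 1.537

1.537


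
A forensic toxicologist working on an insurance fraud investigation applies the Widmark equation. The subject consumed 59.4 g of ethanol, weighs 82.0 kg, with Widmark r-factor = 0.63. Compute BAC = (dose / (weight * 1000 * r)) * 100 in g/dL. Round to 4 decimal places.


Applying the Widmark formula:
BAC = (dose_g / (body_wt * 1000 * r)) * 100
Denominator = 82.0 * 1000 * 0.63 = 51660
BAC = (59.4 / 51660) * 100
BAC = 0.1150 g/dL

0.1150


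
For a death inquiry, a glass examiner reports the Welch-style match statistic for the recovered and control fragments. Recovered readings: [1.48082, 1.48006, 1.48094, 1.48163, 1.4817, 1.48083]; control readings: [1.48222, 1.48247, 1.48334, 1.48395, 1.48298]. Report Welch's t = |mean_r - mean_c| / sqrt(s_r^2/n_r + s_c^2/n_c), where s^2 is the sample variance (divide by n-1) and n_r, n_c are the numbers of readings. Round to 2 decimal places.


Welch's t-criterion for glass RI comparison:
Recovered mean = sum / n_r = 8.88598 / 6 = 1.4809967
Control mean = sum / n_c = 7.41496 / 5 = 1.482992
Recovered sample variance s_r^2 = 3.67067e-07
Control sample variance s_c^2 = 4.7687e-07
Welch SE (unpooled) = sqrt(s_r^2/n_r + s_c^2/n_c) = sqrt(6.11778e-08 + 9.5374e-08) = sqrt(1.56552e-07) = 0.000395667
|mean_r - mean_c| = 0.00199533
t = 0.00199533 / 0.000395667 = 5.04

5.04


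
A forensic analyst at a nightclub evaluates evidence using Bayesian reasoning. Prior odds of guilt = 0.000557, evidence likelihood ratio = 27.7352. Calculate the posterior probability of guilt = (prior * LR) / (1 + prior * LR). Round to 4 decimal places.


Bayesian evidence evaluation:
Posterior odds = prior_odds * LR = 0.000557 * 27.7352 = 0.01544851
Posterior probability = posterior_odds / (1 + posterior_odds)
= 0.01544851 / (1 + 0.01544851)
= 0.01544851 / 1.01544851
= 0.0152

0.0152


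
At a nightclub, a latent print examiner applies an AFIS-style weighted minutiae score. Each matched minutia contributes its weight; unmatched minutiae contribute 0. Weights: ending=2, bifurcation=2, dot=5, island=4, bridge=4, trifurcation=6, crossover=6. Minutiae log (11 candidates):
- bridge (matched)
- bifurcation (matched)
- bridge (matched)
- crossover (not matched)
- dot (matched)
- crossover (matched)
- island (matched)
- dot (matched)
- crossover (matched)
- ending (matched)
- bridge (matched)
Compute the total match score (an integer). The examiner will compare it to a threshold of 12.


Weighted minutiae match score:
  bridge: matched, +4 (running total 4)
  bifurcation: matched, +2 (running total 6)
  bridge: matched, +4 (running total 10)
  crossover: not matched, +0
  dot: matched, +5 (running total 15)
  crossover: matched, +6 (running total 21)
  island: matched, +4 (running total 25)
  dot: matched, +5 (running total 30)
  crossover: matched, +6 (running total 36)
  ending: matched, +2 (running total 38)
  bridge: matched, +4 (running total 42)
Total score = 42
Threshold = 12; verdict = identification

42


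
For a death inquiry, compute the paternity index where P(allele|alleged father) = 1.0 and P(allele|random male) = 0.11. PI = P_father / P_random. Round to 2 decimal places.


Paternity Index calculation:
PI = P(allele|father) / P(allele|random)
PI = 1.0 / 0.11
PI = 9.09

9.09


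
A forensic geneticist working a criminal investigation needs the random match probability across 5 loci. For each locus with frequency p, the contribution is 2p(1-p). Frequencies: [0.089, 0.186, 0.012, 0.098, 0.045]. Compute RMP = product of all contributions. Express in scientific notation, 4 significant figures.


Computing RMP for 5 loci:
Locus 1: 2 * 0.089 * 0.911 = 0.162158
Locus 2: 2 * 0.186 * 0.814 = 0.302808
Locus 3: 2 * 0.012 * 0.988 = 0.023712
Locus 4: 2 * 0.098 * 0.902 = 0.176792
Locus 5: 2 * 0.045 * 0.955 = 0.08595
RMP = 1.769e-05

1.769e-05
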